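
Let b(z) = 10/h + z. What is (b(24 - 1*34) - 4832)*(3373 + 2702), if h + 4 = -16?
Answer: -58836375/2 ≈ -2.9418e+7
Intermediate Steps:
h = -20 (h = -4 - 16 = -20)
b(z) = -½ + z (b(z) = 10/(-20) + z = 10*(-1/20) + z = -½ + z)
(b(24 - 1*34) - 4832)*(3373 + 2702) = ((-½ + (24 - 1*34)) - 4832)*(3373 + 2702) = ((-½ + (24 - 34)) - 4832)*6075 = ((-½ - 10) - 4832)*6075 = (-21/2 - 4832)*6075 = -9685/2*6075 = -58836375/2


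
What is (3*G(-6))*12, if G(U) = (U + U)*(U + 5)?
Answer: 432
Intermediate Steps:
G(U) = 2*U*(5 + U) (G(U) = (2*U)*(5 + U) = 2*U*(5 + U))
(3*G(-6))*12 = (3*(2*(-6)*(5 - 6)))*12 = (3*(2*(-6)*(-1)))*12 = (3*12)*12 = 36*12 = 432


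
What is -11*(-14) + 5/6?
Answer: 929/6 ≈ 154.83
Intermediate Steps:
-11*(-14) + 5/6 = 154 + 5*(⅙) = 154 + ⅚ = 929/6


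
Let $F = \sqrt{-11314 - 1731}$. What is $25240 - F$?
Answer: $25240 - i \sqrt{13045} \approx 25240.0 - 114.21 i$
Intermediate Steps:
$F = i \sqrt{13045}$ ($F = \sqrt{-13045} = i \sqrt{13045} \approx 114.21 i$)
$25240 - F = 25240 - i \sqrt{13045}$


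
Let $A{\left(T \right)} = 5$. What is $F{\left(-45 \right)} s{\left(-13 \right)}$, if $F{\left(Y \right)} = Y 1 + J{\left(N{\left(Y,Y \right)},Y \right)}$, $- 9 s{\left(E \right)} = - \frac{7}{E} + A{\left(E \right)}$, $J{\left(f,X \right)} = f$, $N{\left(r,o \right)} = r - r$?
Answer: $\frac{360}{13} \approx 27.692$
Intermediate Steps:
$N{\left(r,o \right)} = 0$
$s{\left(E \right)} = - \frac{5}{9} + \frac{7}{9 E}$ ($s{\left(E \right)} = - \frac{- \frac{7}{E} + 5}{9} = - \frac{5 - \frac{7}{E}}{9} = - \frac{5}{9} + \frac{7}{9 E}$)
$F{\left(Y \right)} = Y$ ($F{\left(Y \right)} = Y 1 + 0 = Y + 0 = Y$)
$F{\left(-45 \right)} s{\left(-13 \right)} = - 45 \frac{7 - -65}{9 \left(-13\right)} = - 45 \cdot \frac{1}{9} \left(- \frac{1}{13}\right) \left(7 + 65\right) = - 45 \cdot \frac{1}{9} \left(- \frac{1}{13}\right) 72 = \left(-45\right) \left(- \frac{8}{13}\right) = \frac{360}{13}$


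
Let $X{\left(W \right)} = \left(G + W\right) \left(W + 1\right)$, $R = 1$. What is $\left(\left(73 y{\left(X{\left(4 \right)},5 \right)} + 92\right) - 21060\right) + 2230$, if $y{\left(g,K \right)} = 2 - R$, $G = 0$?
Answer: $-18665$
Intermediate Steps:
$X{\left(W \right)} = W \left(1 + W\right)$ ($X{\left(W \right)} = \left(0 + W\right) \left(W + 1\right) = W \left(1 + W\right)$)
$y{\left(g,K \right)} = 1$ ($y{\left(g,K \right)} = 2 - 1 = 1$)
$\left(\left(73 y{\left(X{\left(4 \right)},5 \right)} + 92\right) - 21060\right) + 2230 = \left(\left(73 \cdot 1 + 92\right) - 21060\right) + 2230 = \left(\left(73 + 92\right) - 21060\right) + 2230 = \left(165 - 21060\right) + 2230 = -20895 + 2230 = -18665$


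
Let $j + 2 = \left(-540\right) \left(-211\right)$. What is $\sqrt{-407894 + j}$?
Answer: $2 i \sqrt{73489} \approx 542.18 i$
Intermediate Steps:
$j = 113938$ ($j = -2 - -113940 = -2 + 113940 = 113938$)
$\sqrt{-407894 + j} = \sqrt{-407894 + 113938} = \sqrt{-293956} = 2 i \sqrt{73489}$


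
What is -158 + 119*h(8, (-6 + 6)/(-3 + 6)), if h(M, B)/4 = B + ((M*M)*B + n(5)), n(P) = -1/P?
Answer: -1266/5 ≈ -253.20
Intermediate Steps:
h(M, B) = -4/5 + 4*B + 4*B*M**2 (h(M, B) = 4*(B + ((M*M)*B - 1/5)) = 4*(B + (M**2*B - 1*1/5)) = 4*(B + (B*M**2 - 1/5)) = 4*(B + (-1/5 + B*M**2)) = 4*(-1/5 + B + B*M**2) = -4/5 + 4*B + 4*B*M**2)
-158 + 119*h(8, (-6 + 6)/(-3 + 6)) = -158 + 119*(-4/5 + 4*((-6 + 6)/(-3 + 6)) + 4*((-6 + 6)/(-3 + 6))*8**2) = -158 + 119*(-4/5 + 4*(0/3) + 4*(0/3)*64) = -158 + 119*(-4/5 + 4*(0*(1/3)) + 4*(0*(1/3))*64) = -158 + 119*(-4/5 + 4*0 + 4*0*64) = -158 + 119*(-4/5 + 0 + 0) = -158 + 119*(-4/5) = -158 - 476/5 = -1266/5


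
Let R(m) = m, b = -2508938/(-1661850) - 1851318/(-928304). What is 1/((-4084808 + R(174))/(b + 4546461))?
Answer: -1753459973550876463/1575343262717780400 ≈ -1.1131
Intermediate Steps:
b = 1351417499863/385675500600 (b = -2508938*(-1/1661850) - 1851318*(-1/928304) = 1254469/830925 + 925659/464152 = 1351417499863/385675500600 ≈ 3.5040)
1/((-4084808 + R(174))/(b + 4546461)) = 1/((-4084808 + 174)/(1351417499863/385675500600 + 4546461)) = 1/(-4084634/1753459973550876463/385675500600) = 1/(-4084634*385675500600/1753459973550876463) = 1/(-1575343262717780400/1753459973550876463) = -1753459973550876463/1575343262717780400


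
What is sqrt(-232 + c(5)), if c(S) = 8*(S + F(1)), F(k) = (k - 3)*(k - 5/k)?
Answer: 8*I*sqrt(2) ≈ 11.314*I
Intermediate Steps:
F(k) = (-3 + k)*(k - 5/k)
c(S) = 64 + 8*S (c(S) = 8*(S + (-5 + 1**2 - 3*1 + 15/1)) = 8*(S + (-5 + 1 - 3 + 15*1)) = 8*(S + (-5 + 1 - 3 + 15)) = 8*(S + 8) = 8*(8 + S) = 64 + 8*S)
sqrt(-232 + c(5)) = sqrt(-232 + (64 + 8*5)) = sqrt(-232 + (64 + 40)) = sqrt(-232 + 104) = sqrt(-128) = 8*I*sqrt(2)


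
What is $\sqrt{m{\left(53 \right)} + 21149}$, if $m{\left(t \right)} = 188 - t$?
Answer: $2 \sqrt{5321} \approx 145.89$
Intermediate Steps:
$\sqrt{m{\left(53 \right)} + 21149} = \sqrt{\left(188 - 53\right) + 21149} = \sqrt{135 + 21149} = \sqrt{21284} = 2 \sqrt{5321}$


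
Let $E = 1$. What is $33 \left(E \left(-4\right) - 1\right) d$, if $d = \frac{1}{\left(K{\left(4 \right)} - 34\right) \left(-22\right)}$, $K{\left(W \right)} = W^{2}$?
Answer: $- \frac{5}{12} \approx -0.41667$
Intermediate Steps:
$d = \frac{1}{396}$ ($d = \frac{1}{\left(4^{2} - 34\right) \left(-22\right)} = \frac{1}{16 - 34} \left(- \frac{1}{22}\right) = \frac{1}{-18} \left(- \frac{1}{22}\right) = \left(- \frac{1}{18}\right) \left(- \frac{1}{22}\right) = \frac{1}{396} \approx 0.0025253$)
$33 \left(E \left(-4\right) - 1\right) d = 33 \left(1 \left(-4\right) - 1\right) \frac{1}{396} = 33 \left(-4 - 1\right) \frac{1}{396} = 33 \left(-5\right) \frac{1}{396} = \left(-165\right) \frac{1}{396} = - \frac{5}{12}$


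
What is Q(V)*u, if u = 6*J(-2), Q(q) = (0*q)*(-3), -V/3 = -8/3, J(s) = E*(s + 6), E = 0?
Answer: 0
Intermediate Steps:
J(s) = 0 (J(s) = 0*(s + 6) = 0*(6 + s) = 0)
V = 8 (V = -(-24)/3 = -3*(-8/3) = 8)
Q(q) = 0 (Q(q) = 0*(-3) = 0)
u = 0 (u = 6*0 = 0)
Q(V)*u = 0*0 = 0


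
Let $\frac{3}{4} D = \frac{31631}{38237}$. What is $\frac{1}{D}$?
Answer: $\frac{114711}{126524} \approx 0.90663$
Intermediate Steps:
$D = \frac{126524}{114711}$ ($D = \frac{4 \cdot \frac{31631}{38237}}{3} = \frac{4 \cdot 31631 \cdot \frac{1}{38237}}{3} = \frac{4}{3} \cdot \frac{31631}{38237} = \frac{126524}{114711} \approx 1.103$)
$\frac{1}{D} = \frac{1}{\frac{126524}{114711}} = \frac{114711}{126524}$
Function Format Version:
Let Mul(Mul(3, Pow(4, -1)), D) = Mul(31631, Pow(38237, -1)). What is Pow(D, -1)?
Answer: Rational(114711, 126524) ≈ 0.90663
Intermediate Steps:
D = Rational(126524, 114711) (D = Mul(Rational(4, 3), Mul(31631, Pow(38237, -1))) = Mul(Rational(4, 3), Mul(31631, Rational(1, 38237))) = Mul(Rational(4, 3), Rational(31631, 38237)) = Rational(126524, 114711) ≈ 1.1030)
Pow(D, -1) = Pow(Rational(126524, 114711), -1) = Rational(114711, 126524)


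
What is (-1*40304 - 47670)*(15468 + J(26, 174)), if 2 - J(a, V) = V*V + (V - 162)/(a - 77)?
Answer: 22142879852/17 ≈ 1.3025e+9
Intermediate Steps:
J(a, V) = 2 - V² - (-162 + V)/(-77 + a) (J(a, V) = 2 - (V*V + (V - 162)/(a - 77)) = 2 - (V² + (-162 + V)/(-77 + a)) = 2 + (-V² - (-162 + V)/(-77 + a)) = 2 - V² - (-162 + V)/(-77 + a))
(-1*40304 - 47670)*(15468 + J(26, 174)) = (-1*40304 - 47670)*(15468 + (8 - 1*174 + 2*26 + 77*174² - 1*26*174²)/(-77 + 26)) = (-40304 - 47670)*(15468 + (8 - 174 + 52 + 77*30276 - 1*26*30276)/(-51)) = -87974*(15468 - (8 - 174 + 52 + 2331252 - 787176)/51) = -87974*(15468 - 1/51*1543962) = -87974*(15468 - 514654/17) = -87974*(-251698/17) = 22142879852/17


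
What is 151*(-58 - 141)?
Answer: -30049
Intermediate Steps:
151*(-58 - 141) = 151*(-199) = -30049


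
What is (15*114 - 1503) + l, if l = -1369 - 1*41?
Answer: -1203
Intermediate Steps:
l = -1410 (l = -1369 - 41 = -1410)
(15*114 - 1503) + l = (15*114 - 1503) - 1410 = (1710 - 1503) - 1410 = 207 - 1410 = -1203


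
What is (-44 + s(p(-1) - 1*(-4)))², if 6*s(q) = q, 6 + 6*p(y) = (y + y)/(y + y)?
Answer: 2449225/1296 ≈ 1889.8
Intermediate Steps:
p(y) = -⅚ (p(y) = -1 + ((y + y)/(y + y))/6 = -1 + ((2*y)/((2*y)))/6 = -1 + ((2*y)*(1/(2*y)))/6 = -1 + (⅙)*1 = -1 + ⅙ = -⅚)
s(q) = q/6
(-44 + s(p(-1) - 1*(-4)))² = (-44 + (-⅚ - 1*(-4))/6)² = (-44 + (-⅚ + 4)/6)² = (-44 + (⅙)*(19/6))² = (-44 + 19/36)² = (-1565/36)² = 2449225/1296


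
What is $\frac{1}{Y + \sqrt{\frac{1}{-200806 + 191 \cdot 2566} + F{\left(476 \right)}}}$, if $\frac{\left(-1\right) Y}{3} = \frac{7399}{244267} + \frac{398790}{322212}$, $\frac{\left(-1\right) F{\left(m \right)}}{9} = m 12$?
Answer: $- \frac{2151795728149346661222225}{29089027837558996977479040038} - \frac{19553650370679040495 i \sqrt{43025663416307}}{29089027837558996977479040038} \approx -7.3973 \cdot 10^{-5} - 0.0044092 i$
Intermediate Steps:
$F{\left(m \right)} = - 108 m$ ($F{\left(m \right)} = - 9 m 12 = - 9 \cdot 12 m = - 108 m$)
$Y = - \frac{49897641759}{13117626434}$ ($Y = - 3 \left(\frac{7399}{244267} + \frac{398790}{322212}\right) = - 3 \left(7399 \cdot \frac{1}{244267} + 398790 \cdot \frac{1}{322212}\right) = - 3 \left(\frac{7399}{244267} + \frac{66465}{53702}\right) = \left(-3\right) \frac{16632547253}{13117626434} = - \frac{49897641759}{13117626434} \approx -3.8039$)
$\frac{1}{Y + \sqrt{\frac{1}{-200806 + 191 \cdot 2566} + F{\left(476 \right)}}} = \frac{1}{- \frac{49897641759}{13117626434} + \sqrt{\frac{1}{-200806 + 191 \cdot 2566} - 51408}} = \frac{1}{- \frac{49897641759}{13117626434} + \sqrt{\frac{1}{-200806 + 490106} - 51408}} = \frac{1}{- \frac{49897641759}{13117626434} + \sqrt{\frac{1}{289300} - 51408}} = \frac{1}{- \frac{49897641759}{13117626434} + \sqrt{- \frac{14872334399}{289300}}} = \frac{1}{- \frac{49897641759}{13117626434} + \frac{i \sqrt{43025663416307}}{28930}}$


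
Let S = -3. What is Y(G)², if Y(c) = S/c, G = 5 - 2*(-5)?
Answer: 1/25 ≈ 0.040000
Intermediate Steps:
G = 15 (G = 5 + 10 = 15)
Y(c) = -3/c
Y(G)² = (-3/15)² = (-3*1/15)² = (-⅕)² = 1/25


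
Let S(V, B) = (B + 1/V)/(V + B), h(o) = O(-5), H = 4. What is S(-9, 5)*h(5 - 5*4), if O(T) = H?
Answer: -44/9 ≈ -4.8889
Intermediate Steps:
O(T) = 4
h(o) = 4
S(V, B) = (B + 1/V)/(B + V)
S(-9, 5)*h(5 - 5*4) = ((1 + 5*(-9))/((-9)*(5 - 9)))*4 = -1/9*(1 - 45)/(-4)*4 = -1/9*(-1/4)*(-44)*4 = -11/9*4 = -44/9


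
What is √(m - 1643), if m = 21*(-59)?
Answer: I*√2882 ≈ 53.684*I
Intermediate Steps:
m = -1239
√(m - 1643) = √(-1239 - 1643) = √(-2882) = I*√2882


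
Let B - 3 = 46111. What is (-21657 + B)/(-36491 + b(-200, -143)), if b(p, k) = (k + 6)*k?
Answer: -24457/16900 ≈ -1.4472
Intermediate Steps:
b(p, k) = k*(6 + k) (b(p, k) = (6 + k)*k = k*(6 + k))
B = 46114 (B = 3 + 46111 = 46114)
(-21657 + B)/(-36491 + b(-200, -143)) = (-21657 + 46114)/(-36491 - 143*(6 - 143)) = 24457/(-36491 - 143*(-137)) = 24457/(-36491 + 19591) = 24457/(-16900) = 24457*(-1/16900) = -24457/16900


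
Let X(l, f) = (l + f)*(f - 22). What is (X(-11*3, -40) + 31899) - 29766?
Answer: 6659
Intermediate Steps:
X(l, f) = (-22 + f)*(f + l) (X(l, f) = (f + l)*(-22 + f) = (-22 + f)*(f + l))
(X(-11*3, -40) + 31899) - 29766 = (((-40)² - 22*(-40) - (-242)*3 - (-440)*3) + 31899) - 29766 = ((1600 + 880 - 22*(-33) - 40*(-33)) + 31899) - 29766 = ((1600 + 880 + 726 + 1320) + 31899) - 29766 = (4526 + 31899) - 29766 = 36425 - 29766 = 6659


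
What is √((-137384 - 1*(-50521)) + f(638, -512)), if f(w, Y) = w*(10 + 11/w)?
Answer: 2*I*√20118 ≈ 283.68*I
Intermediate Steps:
√((-137384 - 1*(-50521)) + f(638, -512)) = √((-137384 - 1*(-50521)) + (11 + 10*638)) = √((-137384 + 50521) + (11 + 6380)) = √(-86863 + 6391) = √(-80472) = 2*I*√20118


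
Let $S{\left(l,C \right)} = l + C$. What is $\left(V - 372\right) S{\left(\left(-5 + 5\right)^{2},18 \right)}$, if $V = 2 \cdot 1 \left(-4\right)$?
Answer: $-6840$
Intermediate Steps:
$S{\left(l,C \right)} = C + l$
$V = -8$ ($V = 2 \left(-4\right) = -8$)
$\left(V - 372\right) S{\left(\left(-5 + 5\right)^{2},18 \right)} = \left(-8 - 372\right) \left(18 + \left(-5 + 5\right)^{2}\right) = - 380 \left(18 + 0^{2}\right) = - 380 \left(18 + 0\right) = \left(-380\right) 18 = -6840$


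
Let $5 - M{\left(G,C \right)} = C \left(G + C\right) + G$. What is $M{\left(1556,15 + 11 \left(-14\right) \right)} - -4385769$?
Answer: $4581181$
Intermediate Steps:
$M{\left(G,C \right)} = 5 - G - C \left(C + G\right)$ ($M{\left(G,C \right)} = 5 - \left(C \left(G + C\right) + G\right) = 5 - \left(C \left(C + G\right) + G\right) = 5 - \left(G + C \left(C + G\right)\right) = 5 - G - C \left(C + G\right)$)
$M{\left(1556,15 + 11 \left(-14\right) \right)} - -4385769 = \left(5 - 1556 - \left(15 + 11 \left(-14\right)\right)^{2} - \left(15 + 11 \left(-14\right)\right) 1556\right) - -4385769 = \left(5 - 1556 - \left(15 - 154\right)^{2} - \left(15 - 154\right) 1556\right) + 4385769 = \left(5 - 1556 - \left(-139\right)^{2} - \left(-139\right) 1556\right) + 4385769 = \left(5 - 1556 - 19321 + 216284\right) + 4385769 = 195412 + 4385769 = 4581181$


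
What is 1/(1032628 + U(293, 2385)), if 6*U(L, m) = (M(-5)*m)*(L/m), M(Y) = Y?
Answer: 6/6194303 ≈ 9.6863e-7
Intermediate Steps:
U(L, m) = -5*L/6 (U(L, m) = ((-5*m)*(L/m))/6 = (-5*L)/6 = -5*L/6)
1/(1032628 + U(293, 2385)) = 1/(1032628 - ⅚*293) = 1/(1032628 - 1465/6) = 1/(6194303/6) = 6/6194303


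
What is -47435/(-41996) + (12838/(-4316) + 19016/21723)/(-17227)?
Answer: 1473510727913719/1304414072061828 ≈ 1.1296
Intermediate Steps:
-47435/(-41996) + (12838/(-4316) + 19016/21723)/(-17227) = -47435*(-1/41996) + (12838*(-1/4316) + 19016*(1/21723))*(-1/17227) = 47435/41996 + (-6419/2158 + 19016/21723)*(-1/17227) = 47435/41996 - 7569493/3606018*(-1/17227) = 47435/41996 + 7569493/62120872086 = 1473510727913719/1304414072061828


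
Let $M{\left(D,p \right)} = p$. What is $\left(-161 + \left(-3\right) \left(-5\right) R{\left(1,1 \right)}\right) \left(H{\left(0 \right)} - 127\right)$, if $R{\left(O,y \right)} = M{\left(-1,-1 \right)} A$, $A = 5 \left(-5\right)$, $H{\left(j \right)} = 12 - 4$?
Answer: $-25466$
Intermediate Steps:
$H{\left(j \right)} = 8$ ($H{\left(j \right)} = 12 - 4 = 8$)
$A = -25$
$R{\left(O,y \right)} = 25$ ($R{\left(O,y \right)} = \left(-1\right) \left(-25\right) = 25$)
$\left(-161 + \left(-3\right) \left(-5\right) R{\left(1,1 \right)}\right) \left(H{\left(0 \right)} - 127\right) = \left(-161 + \left(-3\right) \left(-5\right) 25\right) \left(8 - 127\right) = \left(-161 + 15 \cdot 25\right) \left(-119\right) = \left(-161 + 375\right) \left(-119\right) = 214 \left(-119\right) = -25466$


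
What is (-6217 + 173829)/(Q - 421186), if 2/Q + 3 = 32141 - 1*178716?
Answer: -12284115868/30868300755 ≈ -0.39795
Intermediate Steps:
Q = -1/73289 (Q = 2/(-3 + (32141 - 1*178716)) = 2/(-3 + (32141 - 178716)) = 2/(-3 - 146575) = 2/(-146578) = 2*(-1/146578) = -1/73289 ≈ -1.3645e-5)
(-6217 + 173829)/(Q - 421186) = (-6217 + 173829)/(-1/73289 - 421186) = 167612/(-30868300755/73289) = 167612*(-73289/30868300755) = -12284115868/30868300755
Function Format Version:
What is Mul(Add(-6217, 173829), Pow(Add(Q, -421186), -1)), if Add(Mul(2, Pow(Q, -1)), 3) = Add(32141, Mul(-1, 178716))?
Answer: Rational(-12284115868, 30868300755) ≈ -0.39795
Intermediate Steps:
Q = Rational(-1, 73289) (Q = Mul(2, Pow(Add(-3, Add(32141, Mul(-1, 178716))), -1)) = Mul(2, Pow(Add(-3, Add(32141, -178716)), -1)) = Mul(2, Pow(Add(-3, -146575), -1)) = Mul(2, Pow(-146578, -1)) = Mul(2, Rational(-1, 146578)) = Rational(-1, 73289) ≈ -1.3645e-5)
Mul(Add(-6217, 173829), Pow(Add(Q, -421186), -1)) = Mul(Add(-6217, 173829), Pow(Add(Rational(-1, 73289), -421186), -1)) = Mul(167612, Pow(Rational(-30868300755, 73289), -1)) = Mul(167612, Rational(-73289, 30868300755)) = Rational(-12284115868, 30868300755)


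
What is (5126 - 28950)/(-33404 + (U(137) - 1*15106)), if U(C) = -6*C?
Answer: 5956/12333 ≈ 0.48293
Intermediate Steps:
(5126 - 28950)/(-33404 + (U(137) - 1*15106)) = (5126 - 28950)/(-33404 + (-6*137 - 1*15106)) = -23824/(-33404 + (-822 - 15106)) = -23824/(-33404 - 15928) = -23824/(-49332) = -23824*(-1/49332) = 5956/12333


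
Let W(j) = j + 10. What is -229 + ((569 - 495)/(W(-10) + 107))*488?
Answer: 11609/107 ≈ 108.50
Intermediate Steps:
W(j) = 10 + j
-229 + ((569 - 495)/(W(-10) + 107))*488 = -229 + ((569 - 495)/((10 - 10) + 107))*488 = -229 + (74/(0 + 107))*488 = -229 + (74/107)*488 = -229 + 36112/107 = 11609/107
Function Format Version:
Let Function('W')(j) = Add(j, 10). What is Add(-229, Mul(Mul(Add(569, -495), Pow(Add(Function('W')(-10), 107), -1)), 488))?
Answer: Rational(11609, 107) ≈ 108.50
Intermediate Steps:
Function('W')(j) = Add(10, j)
Add(-229, Mul(Mul(Add(569, -495), Pow(Add(Function('W')(-10), 107), -1)), 488)) = Add(-229, Mul(Mul(Add(569, -495), Pow(Add(Add(10, -10), 107), -1)), 488)) = Add(-229, Mul(Mul(74, Pow(Add(0, 107), -1)), 488)) = Add(-229, Mul(Mul(74, Pow(107, -1)), 488)) = Add(-229, Mul(Mul(74, Rational(1, 107)), 488)) = Add(-229, Mul(Rational(74, 107), 488)) = Add(-229, Rational(36112, 107)) = Rational(11609, 107)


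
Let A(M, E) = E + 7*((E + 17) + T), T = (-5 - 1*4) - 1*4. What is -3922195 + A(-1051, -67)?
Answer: -3922703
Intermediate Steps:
T = -13 (T = (-5 - 4) - 4 = -9 - 4 = -13)
A(M, E) = 28 + 8*E (A(M, E) = E + 7*((E + 17) - 13) = E + 7*((17 + E) - 13) = E + 7*(4 + E) = E + (28 + 7*E) = 28 + 8*E)
-3922195 + A(-1051, -67) = -3922195 + (28 + 8*(-67)) = -3922195 + (28 - 536) = -3922195 - 508 = -3922703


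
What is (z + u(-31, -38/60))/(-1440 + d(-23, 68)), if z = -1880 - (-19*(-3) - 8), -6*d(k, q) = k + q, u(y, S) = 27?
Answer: 1268/965 ≈ 1.3140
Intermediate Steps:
d(k, q) = -k/6 - q/6 (d(k, q) = -(k + q)/6 = -k/6 - q/6)
z = -1929 (z = -1880 - (57 - 8) = -1880 - 1*49 = -1880 - 49 = -1929)
(z + u(-31, -38/60))/(-1440 + d(-23, 68)) = (-1929 + 27)/(-1440 + (-1/6*(-23) - 1/6*68)) = -1902/(-1440 + (23/6 - 34/3)) = -1902/(-1440 - 15/2) = -1902/(-2895/2) = -1902*(-2/2895) = 1268/965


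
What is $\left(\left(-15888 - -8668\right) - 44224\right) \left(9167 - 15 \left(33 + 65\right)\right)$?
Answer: $-395964468$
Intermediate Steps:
$\left(\left(-15888 - -8668\right) - 44224\right) \left(9167 - 15 \left(33 + 65\right)\right) = \left(\left(-15888 + 8668\right) - 44224\right) \left(9167 - 1470\right) = \left(-7220 - 44224\right) \left(9167 - 1470\right) = \left(-51444\right) 7697 = -395964468$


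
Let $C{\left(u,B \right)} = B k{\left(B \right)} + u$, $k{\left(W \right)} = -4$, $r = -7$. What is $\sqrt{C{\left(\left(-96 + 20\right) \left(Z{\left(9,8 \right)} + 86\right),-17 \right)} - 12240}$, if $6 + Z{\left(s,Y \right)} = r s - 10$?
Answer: $4 i \sqrt{794} \approx 112.71 i$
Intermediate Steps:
$Z{\left(s,Y \right)} = -16 - 7 s$ ($Z{\left(s,Y \right)} = -6 - \left(10 + 7 s\right) = -16 - 7 s$)
$C{\left(u,B \right)} = u - 4 B$ ($C{\left(u,B \right)} = B \left(-4\right) + u = - 4 B + u = u - 4 B$)
$\sqrt{C{\left(\left(-96 + 20\right) \left(Z{\left(9,8 \right)} + 86\right),-17 \right)} - 12240} = \sqrt{\left(\left(-96 + 20\right) \left(\left(-16 - 63\right) + 86\right) - -68\right) - 12240} = \sqrt{\left(- 76 \left(\left(-16 - 63\right) + 86\right) + 68\right) - 12240} = \sqrt{\left(- 76 \left(-79 + 86\right) + 68\right) - 12240} = \sqrt{\left(\left(-76\right) 7 + 68\right) - 12240} = \sqrt{\left(-532 + 68\right) - 12240} = \sqrt{-464 - 12240} = \sqrt{-12704} = 4 i \sqrt{794}$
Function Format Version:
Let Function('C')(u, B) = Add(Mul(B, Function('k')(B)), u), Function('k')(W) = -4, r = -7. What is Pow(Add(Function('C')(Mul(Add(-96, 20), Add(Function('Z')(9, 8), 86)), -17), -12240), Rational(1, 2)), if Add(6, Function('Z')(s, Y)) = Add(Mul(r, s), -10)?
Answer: Mul(4, I, Pow(794, Rational(1, 2))) ≈ Mul(112.71, I)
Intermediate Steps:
Function('Z')(s, Y) = Add(-16, Mul(-7, s)) (Function('Z')(s, Y) = Add(-6, Add(Mul(-7, s), -10)) = Add(-6, Add(-10, Mul(-7, s))) = Add(-16, Mul(-7, s)))
Function('C')(u, B) = Add(u, Mul(-4, B)) (Function('C')(u, B) = Add(Mul(B, -4), u) = Add(Mul(-4, B), u) = Add(u, Mul(-4, B)))
Pow(Add(Function('C')(Mul(Add(-96, 20), Add(Function('Z')(9, 8), 86)), -17), -12240), Rational(1, 2)) = Pow(Add(Add(Mul(Add(-96, 20), Add(Add(-16, Mul(-7, 9)), 86)), Mul(-4, -17)), -12240), Rational(1, 2)) = Pow(Add(Add(Mul(-76, Add(Add(-16, -63), 86)), 68), -12240), Rational(1, 2)) = Pow(Add(Add(Mul(-76, Add(-79, 86)), 68), -12240), Rational(1, 2)) = Pow(Add(Add(Mul(-76, 7), 68), -12240), Rational(1, 2)) = Pow(Add(Add(-532, 68), -12240), Rational(1, 2)) = Pow(Add(-464, -12240), Rational(1, 2)) = Pow(-12704, Rational(1, 2)) = Mul(4, I, Pow(794, Rational(1, 2)))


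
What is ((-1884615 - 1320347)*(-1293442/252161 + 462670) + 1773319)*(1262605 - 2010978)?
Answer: 279823973520609218835621/252161 ≈ 1.1097e+18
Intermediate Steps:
((-1884615 - 1320347)*(-1293442/252161 + 462670) + 1773319)*(1262605 - 2010978) = (-3204962*(-1293442*1/252161 + 462670) + 1773319)*(-748373) = (-3204962*(-1293442/252161 + 462670) + 1773319)*(-748373) = (-3204962*116666036428/252161 + 1773319)*(-748373) = (-373910213442355736/252161 + 1773319)*(-748373) = -373909766280463377/252161*(-748373) = 279823973520609218835621/252161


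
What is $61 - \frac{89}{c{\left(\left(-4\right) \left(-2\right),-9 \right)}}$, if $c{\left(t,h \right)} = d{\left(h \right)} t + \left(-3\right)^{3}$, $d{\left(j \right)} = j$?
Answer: $\frac{6128}{99} \approx 61.899$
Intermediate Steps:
$c{\left(t,h \right)} = -27 + h t$ ($c{\left(t,h \right)} = h t + \left(-3\right)^{3} = h t - 27 = -27 + h t$)
$61 - \frac{89}{c{\left(\left(-4\right) \left(-2\right),-9 \right)}} = 61 - \frac{89}{-27 - 9 \left(\left(-4\right) \left(-2\right)\right)} = 61 - \frac{89}{-27 - 72} = 61 - \frac{89}{-99} = 61 - 89 \left(- \frac{1}{99}\right) = 61 - - \frac{89}{99} = 61 + \frac{89}{99} = \frac{6128}{99}$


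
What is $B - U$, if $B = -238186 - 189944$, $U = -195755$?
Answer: $-232375$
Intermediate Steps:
$B = -428130$
$B - U = -428130 - -195755 = -428130 + 195755 = -232375$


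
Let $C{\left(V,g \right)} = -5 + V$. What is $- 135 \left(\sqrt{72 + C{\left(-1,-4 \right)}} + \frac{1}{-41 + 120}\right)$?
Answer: $- \frac{135}{79} - 135 \sqrt{66} \approx -1098.5$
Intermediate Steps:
$- 135 \left(\sqrt{72 + C{\left(-1,-4 \right)}} + \frac{1}{-41 + 120}\right) = - 135 \left(\sqrt{72 - 6} + \frac{1}{-41 + 120}\right) = - 135 \left(\sqrt{72 - 6} + \frac{1}{79}\right) = - 135 \left(\sqrt{66} + \frac{1}{79}\right) = - 135 \left(\frac{1}{79} + \sqrt{66}\right) = - \frac{135}{79} - 135 \sqrt{66}$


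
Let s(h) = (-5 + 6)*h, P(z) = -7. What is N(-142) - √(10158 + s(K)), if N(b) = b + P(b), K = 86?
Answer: -149 - 2*√2561 ≈ -250.21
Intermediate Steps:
s(h) = h (s(h) = 1*h = h)
N(b) = -7 + b (N(b) = b - 7 = -7 + b)
N(-142) - √(10158 + s(K)) = (-7 - 142) - √(10158 + 86) = -149 - √10244 = -149 - 2*√2561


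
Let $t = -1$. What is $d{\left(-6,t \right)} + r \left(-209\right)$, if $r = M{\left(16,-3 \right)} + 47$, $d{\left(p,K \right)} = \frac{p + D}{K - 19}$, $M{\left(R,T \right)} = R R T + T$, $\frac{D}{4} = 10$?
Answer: $\frac{1513143}{10} \approx 1.5131 \cdot 10^{5}$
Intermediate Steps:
$D = 40$ ($D = 4 \cdot 10 = 40$)
$M{\left(R,T \right)} = T + T R^{2}$ ($M{\left(R,T \right)} = R^{2} T + T = T R^{2} + T = T + T R^{2}$)
$d{\left(p,K \right)} = \frac{40 + p}{-19 + K}$ ($d{\left(p,K \right)} = \frac{p + 40}{K - 19} = \frac{40 + p}{-19 + K}$)
$r = -724$ ($r = - 3 \left(1 + 16^{2}\right) + 47 = - 3 \left(1 + 256\right) + 47 = \left(-3\right) 257 + 47 = -771 + 47 = -724$)
$d{\left(-6,t \right)} + r \left(-209\right) = \frac{40 - 6}{-19 - 1} - -151316 = \frac{1}{-20} \cdot 34 + 151316 = \left(- \frac{1}{20}\right) 34 + 151316 = - \frac{17}{10} + 151316 = \frac{1513143}{10}$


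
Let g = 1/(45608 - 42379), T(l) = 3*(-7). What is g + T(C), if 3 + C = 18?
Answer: -67808/3229 ≈ -21.000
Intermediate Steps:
C = 15 (C = -3 + 18 = 15)
T(l) = -21
g = 1/3229 ≈ 0.00030969
g + T(C) = 1/3229 - 21 = -67808/3229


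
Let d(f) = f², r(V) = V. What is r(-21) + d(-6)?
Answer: 15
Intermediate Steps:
r(-21) + d(-6) = -21 + (-6)² = -21 + 36 = 15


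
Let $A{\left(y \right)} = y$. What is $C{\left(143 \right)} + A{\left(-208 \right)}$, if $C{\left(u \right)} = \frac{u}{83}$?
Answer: $- \frac{17121}{83} \approx -206.28$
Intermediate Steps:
$C{\left(u \right)} = \frac{u}{83}$ ($C{\left(u \right)} = u \frac{1}{83} = \frac{u}{83}$)
$C{\left(143 \right)} + A{\left(-208 \right)} = \frac{1}{83} \cdot 143 - 208 = \frac{143}{83} - 208 = - \frac{17121}{83}$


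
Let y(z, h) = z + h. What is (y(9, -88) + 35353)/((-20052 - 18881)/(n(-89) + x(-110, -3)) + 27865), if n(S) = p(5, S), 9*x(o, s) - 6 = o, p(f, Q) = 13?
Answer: 229281/5924 ≈ 38.704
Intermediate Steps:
x(o, s) = ⅔ + o/9
n(S) = 13
y(z, h) = h + z
(y(9, -88) + 35353)/((-20052 - 18881)/(n(-89) + x(-110, -3)) + 27865) = ((-88 + 9) + 35353)/((-20052 - 18881)/(13 + (⅔ + (⅑)*(-110))) + 27865) = (-79 + 35353)/(-38933/(13 + (⅔ - 110/9)) + 27865) = 35274/(-38933/(13 - 104/9) + 27865) = 35274/(-38933/13/9 + 27865) = 35274/(-38933*9/13 + 27865) = 35274/(-350397/13 + 27865) = 35274/(11848/13) = 35274*(13/11848) = 229281/5924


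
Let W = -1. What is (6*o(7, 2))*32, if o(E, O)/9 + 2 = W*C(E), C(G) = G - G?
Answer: -3456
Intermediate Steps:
C(G) = 0
o(E, O) = -18 (o(E, O) = -18 + 9*(-1*0) = -18 + 9*0 = -18 + 0 = -18)
(6*o(7, 2))*32 = (6*(-18))*32 = -108*32 = -3456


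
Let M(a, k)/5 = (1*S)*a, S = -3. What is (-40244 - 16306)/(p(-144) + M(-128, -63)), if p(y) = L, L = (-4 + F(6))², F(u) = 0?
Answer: -28275/968 ≈ -29.210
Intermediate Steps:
L = 16 (L = (-4 + 0)² = (-4)² = 16)
p(y) = 16
M(a, k) = -15*a (M(a, k) = 5*((1*(-3))*a) = 5*(-3*a) = -15*a)
(-40244 - 16306)/(p(-144) + M(-128, -63)) = (-40244 - 16306)/(16 - 15*(-128)) = -56550/(16 + 1920) = -56550/1936 = -56550*1/1936 = -28275/968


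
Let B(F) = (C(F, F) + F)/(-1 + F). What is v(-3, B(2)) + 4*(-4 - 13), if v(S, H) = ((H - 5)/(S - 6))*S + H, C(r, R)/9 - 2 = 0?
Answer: -43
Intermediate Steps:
C(r, R) = 18 (C(r, R) = 18 + 9*0 = 18 + 0 = 18)
B(F) = (18 + F)/(-1 + F)
v(S, H) = H + S*(-5 + H)/(-6 + S) (v(S, H) = ((-5 + H)/(-6 + S))*S + H = S*(-5 + H)/(-6 + S) + H = H + S*(-5 + H)/(-6 + S))
v(-3, B(2)) + 4*(-4 - 13) = (-6*(18 + 2)/(-1 + 2) - 5*(-3) + 2*((18 + 2)/(-1 + 2))*(-3))/(-6 - 3) + 4*(-4 - 13) = (-6*20/1 + 15 + 2*(20/1)*(-3))/(-9) + 4*(-17) = -(-6*20 + 15 + 2*(1*20)*(-3))/9 - 68 = -(-6*20 + 15 + 2*20*(-3))/9 - 68 = -(-120 + 15 - 120)/9 - 68 = -1/9*(-225) - 68 = 25 - 68 = -43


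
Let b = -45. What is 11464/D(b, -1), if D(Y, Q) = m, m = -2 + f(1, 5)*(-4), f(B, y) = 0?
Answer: -5732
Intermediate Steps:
m = -2 (m = -2 + 0*(-4) = -2 + 0 = -2)
D(Y, Q) = -2
11464/D(b, -1) = 11464/(-2) = 11464*(-½) = -5732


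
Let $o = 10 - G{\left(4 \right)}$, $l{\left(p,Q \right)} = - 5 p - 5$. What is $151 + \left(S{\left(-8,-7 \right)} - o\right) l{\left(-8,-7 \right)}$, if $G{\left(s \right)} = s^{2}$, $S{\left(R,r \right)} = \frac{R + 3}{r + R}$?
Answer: $\frac{1118}{3} \approx 372.67$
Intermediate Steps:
$l{\left(p,Q \right)} = -5 - 5 p$
$S{\left(R,r \right)} = \frac{3 + R}{R + r}$
$o = -6$ ($o = 10 - 4^{2} = 10 - 16 = -6$)
$151 + \left(S{\left(-8,-7 \right)} - o\right) l{\left(-8,-7 \right)} = 151 + \left(\frac{3 - 8}{-8 - 7} - -6\right) \left(-5 - -40\right) = 151 + \left(\frac{1}{-15} \left(-5\right) + 6\right) \left(-5 + 40\right) = 151 + \left(\left(- \frac{1}{15}\right) \left(-5\right) + 6\right) 35 = 151 + \left(\frac{1}{3} + 6\right) 35 = 151 + \frac{19}{3} \cdot 35 = 151 + \frac{665}{3} = \frac{1118}{3}$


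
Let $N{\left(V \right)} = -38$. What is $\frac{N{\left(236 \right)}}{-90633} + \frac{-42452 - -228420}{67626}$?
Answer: $\frac{2809567922}{1021524543} \approx 2.7504$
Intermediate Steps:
$\frac{N{\left(236 \right)}}{-90633} + \frac{-42452 - -228420}{67626} = - \frac{38}{-90633} + \frac{-42452 - -228420}{67626} = \left(-38\right) \left(- \frac{1}{90633}\right) + \left(-42452 + 228420\right) \frac{1}{67626} = \frac{38}{90633} + 185968 \cdot \frac{1}{67626} = \frac{38}{90633} + \frac{92984}{33813} = \frac{2809567922}{1021524543}$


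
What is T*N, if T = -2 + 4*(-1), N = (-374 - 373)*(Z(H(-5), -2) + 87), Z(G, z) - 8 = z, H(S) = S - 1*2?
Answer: 416826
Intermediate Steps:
H(S) = -2 + S (H(S) = S - 2 = -2 + S)
Z(G, z) = 8 + z
N = -69471 (N = (-374 - 373)*((8 - 2) + 87) = -747*(6 + 87) = -747*93 = -69471)
T = -6 (T = -2 - 4 = -6)
T*N = -6*(-69471) = 416826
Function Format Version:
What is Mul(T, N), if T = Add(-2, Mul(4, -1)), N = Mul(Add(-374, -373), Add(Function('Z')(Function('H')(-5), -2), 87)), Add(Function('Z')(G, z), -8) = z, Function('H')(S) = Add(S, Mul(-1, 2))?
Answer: 416826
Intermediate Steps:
Function('H')(S) = Add(-2, S) (Function('H')(S) = Add(S, -2) = Add(-2, S))
Function('Z')(G, z) = Add(8, z)
N = -69471 (N = Mul(Add(-374, -373), Add(Add(8, -2), 87)) = Mul(-747, Add(6, 87)) = Mul(-747, 93) = -69471)
T = -6 (T = Add(-2, -4) = -6)
Mul(T, N) = Mul(-6, -69471) = 416826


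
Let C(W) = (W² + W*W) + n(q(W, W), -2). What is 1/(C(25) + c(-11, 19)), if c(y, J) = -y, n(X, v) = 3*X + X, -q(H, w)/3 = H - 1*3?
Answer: 1/997 ≈ 0.0010030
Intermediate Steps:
q(H, w) = 9 - 3*H (q(H, w) = -3*(H - 1*3) = -3*(H - 3) = -3*(-3 + H) = 9 - 3*H)
n(X, v) = 4*X
C(W) = 36 - 12*W + 2*W² (C(W) = (W² + W*W) + 4*(9 - 3*W) = (W² + W²) + (36 - 12*W) = 2*W² + (36 - 12*W) = 36 - 12*W + 2*W²)
1/(C(25) + c(-11, 19)) = 1/((36 - 12*25 + 2*25²) - 1*(-11)) = 1/((36 - 300 + 2*625) + 11) = 1/((36 - 300 + 1250) + 11) = 1/(986 + 11) = 1/997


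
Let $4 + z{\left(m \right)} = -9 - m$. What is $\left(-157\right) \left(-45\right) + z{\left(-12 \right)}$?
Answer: $7064$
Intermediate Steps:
$z{\left(m \right)} = -13 - m$ ($z{\left(m \right)} = -4 - \left(9 + m\right) = -13 - m$)
$\left(-157\right) \left(-45\right) + z{\left(-12 \right)} = \left(-157\right) \left(-45\right) - 1 = 7065 + \left(-13 + 12\right) = 7065 - 1 = 7064$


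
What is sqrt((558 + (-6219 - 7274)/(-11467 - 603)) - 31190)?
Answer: I*sqrt(4462456996290)/12070 ≈ 175.02*I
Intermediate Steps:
sqrt((558 + (-6219 - 7274)/(-11467 - 603)) - 31190) = sqrt((558 - 13493/(-12070)) - 31190) = sqrt((558 - 13493*(-1/12070)) - 31190) = sqrt((558 + 13493/12070) - 31190) = sqrt(6748553/12070 - 31190) = sqrt(-369714747/12070) = I*sqrt(4462456996290)/12070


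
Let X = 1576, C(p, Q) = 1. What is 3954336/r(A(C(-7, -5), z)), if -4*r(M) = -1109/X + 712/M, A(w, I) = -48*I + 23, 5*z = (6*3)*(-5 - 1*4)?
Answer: 65569302176768/1046853 ≈ 6.2635e+7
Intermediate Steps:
z = -162/5 (z = ((6*3)*(-5 - 1*4))/5 = (18*(-5 - 4))/5 = (18*(-9))/5 = (1/5)*(-162) = -162/5 ≈ -32.400)
A(w, I) = 23 - 48*I
r(M) = 1109/6304 - 178/M (r(M) = -(-1109/1576 + 712/M)/4 = 1109/6304 - 178/M)
3954336/r(A(C(-7, -5), z)) = 3954336/(1109/6304 - 178/(23 - 48*(-162/5))) = 3954336/(1109/6304 - 178/(23 + 7776/5)) = 3954336/(1109/6304 - 178/7891/5) = 3954336/(1109/6304 - 178*5/7891) = 3954336/(1109/6304 - 890/7891) = 3954336/(3140559/49744864) = 3954336*(49744864/3140559) = 65569302176768/1046853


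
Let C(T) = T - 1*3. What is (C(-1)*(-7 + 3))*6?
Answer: 96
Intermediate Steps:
C(T) = -3 + T (C(T) = T - 3 = -3 + T)
(C(-1)*(-7 + 3))*6 = ((-3 - 1)*(-7 + 3))*6 = -4*(-4)*6 = 16*6 = 96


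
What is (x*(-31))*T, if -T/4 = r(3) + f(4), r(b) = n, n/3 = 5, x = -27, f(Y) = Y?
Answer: -63612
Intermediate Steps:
n = 15 (n = 3*5 = 15)
r(b) = 15
T = -76 (T = -4*(15 + 4) = -4*19 = -76)
(x*(-31))*T = -27*(-31)*(-76) = 837*(-76) = -63612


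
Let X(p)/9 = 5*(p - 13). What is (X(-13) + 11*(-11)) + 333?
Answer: -958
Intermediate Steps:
X(p) = -585 + 45*p (X(p) = 9*(5*(p - 13)) = 9*(5*(-13 + p)) = 9*(-65 + 5*p) = -585 + 45*p)
(X(-13) + 11*(-11)) + 333 = ((-585 + 45*(-13)) + 11*(-11)) + 333 = ((-585 - 585) - 121) + 333 = (-1170 - 121) + 333 = -1291 + 333 = -958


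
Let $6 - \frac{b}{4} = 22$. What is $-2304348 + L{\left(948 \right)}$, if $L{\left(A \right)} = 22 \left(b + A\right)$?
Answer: $-2284900$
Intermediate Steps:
$b = -64$ ($b = 24 - 88 = -64$)
$L{\left(A \right)} = -1408 + 22 A$ ($L{\left(A \right)} = 22 \left(-64 + A\right) = -1408 + 22 A$)
$-2304348 + L{\left(948 \right)} = -2304348 + \left(-1408 + 22 \cdot 948\right) = -2304348 + \left(-1408 + 20856\right) = -2304348 + 19448 = -2284900$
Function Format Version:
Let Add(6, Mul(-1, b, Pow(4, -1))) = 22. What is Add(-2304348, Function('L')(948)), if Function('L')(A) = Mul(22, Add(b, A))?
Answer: -2284900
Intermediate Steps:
b = -64 (b = Add(24, Mul(-4, 22)) = Add(24, -88) = -64)
Function('L')(A) = Add(-1408, Mul(22, A)) (Function('L')(A) = Mul(22, Add(-64, A)) = Add(-1408, Mul(22, A)))
Add(-2304348, Function('L')(948)) = Add(-2304348, Add(-1408, Mul(22, 948))) = Add(-2304348, Add(-1408, 20856)) = Add(-2304348, 19448) = -2284900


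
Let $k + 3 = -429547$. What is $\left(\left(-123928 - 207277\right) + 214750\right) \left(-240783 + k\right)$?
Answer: $78063629515$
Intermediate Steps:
$k = -429550$ ($k = -3 - 429547 = -429550$)
$\left(\left(-123928 - 207277\right) + 214750\right) \left(-240783 + k\right) = \left(\left(-123928 - 207277\right) + 214750\right) \left(-240783 - 429550\right) = \left(-331205 + 214750\right) \left(-670333\right) = \left(-116455\right) \left(-670333\right) = 78063629515$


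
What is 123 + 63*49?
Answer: 3210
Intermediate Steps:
123 + 63*49 = 123 + 3087 = 3210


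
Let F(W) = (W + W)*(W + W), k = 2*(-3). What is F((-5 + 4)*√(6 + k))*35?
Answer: 0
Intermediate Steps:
k = -6
F(W) = 4*W² (F(W) = (2*W)*(2*W) = 4*W²)
F((-5 + 4)*√(6 + k))*35 = (4*((-5 + 4)*√(6 - 6))²)*35 = (4*(-√0)²)*35 = (4*(-1*0)²)*35 = (4*0²)*35 = (4*0)*35 = 0*35 = 0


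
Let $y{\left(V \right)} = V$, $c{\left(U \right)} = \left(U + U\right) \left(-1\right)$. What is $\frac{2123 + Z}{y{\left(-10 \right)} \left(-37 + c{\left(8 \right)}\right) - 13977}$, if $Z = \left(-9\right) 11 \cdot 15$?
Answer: $- \frac{638}{13447} \approx -0.047446$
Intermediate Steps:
$c{\left(U \right)} = - 2 U$ ($c{\left(U \right)} = 2 U \left(-1\right) = - 2 U$)
$Z = -1485$ ($Z = \left(-99\right) 15 = -1485$)
$\frac{2123 + Z}{y{\left(-10 \right)} \left(-37 + c{\left(8 \right)}\right) - 13977} = \frac{2123 - 1485}{- 10 \left(-37 - 16\right) - 13977} = \frac{638}{- 10 \left(-37 - 16\right) - 13977} = \frac{638}{\left(-10\right) \left(-53\right) - 13977} = \frac{638}{530 - 13977} = \frac{638}{-13447} = 638 \left(- \frac{1}{13447}\right) = - \frac{638}{13447}$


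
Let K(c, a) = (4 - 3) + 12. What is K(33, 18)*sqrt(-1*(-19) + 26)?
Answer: 39*sqrt(5) ≈ 87.207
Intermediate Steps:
K(c, a) = 13 (K(c, a) = 1 + 12 = 13)
K(33, 18)*sqrt(-1*(-19) + 26) = 13*sqrt(-1*(-19) + 26) = 13*sqrt(19 + 26) = 13*sqrt(45) = 13*(3*sqrt(5)) = 39*sqrt(5)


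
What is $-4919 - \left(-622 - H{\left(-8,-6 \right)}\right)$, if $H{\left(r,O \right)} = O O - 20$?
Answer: $-4281$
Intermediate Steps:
$H{\left(r,O \right)} = -20 + O^{2}$ ($H{\left(r,O \right)} = O^{2} - 20 = -20 + O^{2}$)
$-4919 - \left(-622 - H{\left(-8,-6 \right)}\right) = -4919 + \left(\left(1362 - \left(20 - \left(-6\right)^{2}\right)\right) - 740\right) = -4919 + \left(\left(1362 + \left(-20 + 36\right)\right) - 740\right) = -4919 + \left(\left(1362 + 16\right) - 740\right) = -4919 + \left(1378 - 740\right) = -4919 + 638 = -4281$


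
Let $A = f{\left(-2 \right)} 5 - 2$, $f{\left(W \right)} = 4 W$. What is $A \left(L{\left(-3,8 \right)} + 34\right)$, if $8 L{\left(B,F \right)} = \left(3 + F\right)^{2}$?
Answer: $- \frac{8253}{4} \approx -2063.3$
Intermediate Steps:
$L{\left(B,F \right)} = \frac{\left(3 + F\right)^{2}}{8}$
$A = -42$ ($A = 4 \left(-2\right) 5 - 2 = \left(-8\right) 5 - 2 = -40 - 2 = -42$)
$A \left(L{\left(-3,8 \right)} + 34\right) = - 42 \left(\frac{\left(3 + 8\right)^{2}}{8} + 34\right) = - 42 \left(\frac{11^{2}}{8} + 34\right) = - 42 \left(\frac{1}{8} \cdot 121 + 34\right) = - 42 \left(\frac{121}{8} + 34\right) = \left(-42\right) \frac{393}{8} = - \frac{8253}{4}$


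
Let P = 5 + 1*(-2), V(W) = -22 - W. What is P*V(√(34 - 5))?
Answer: -66 - 3*√29 ≈ -82.156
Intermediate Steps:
P = 3 (P = 5 - 2 = 3)
P*V(√(34 - 5)) = 3*(-22 - √(34 - 5)) = 3*(-22 - √29) = -66 - 3*√29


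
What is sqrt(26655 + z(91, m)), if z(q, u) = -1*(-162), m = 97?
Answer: sqrt(26817) ≈ 163.76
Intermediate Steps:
z(q, u) = 162
sqrt(26655 + z(91, m)) = sqrt(26655 + 162) = sqrt(26817)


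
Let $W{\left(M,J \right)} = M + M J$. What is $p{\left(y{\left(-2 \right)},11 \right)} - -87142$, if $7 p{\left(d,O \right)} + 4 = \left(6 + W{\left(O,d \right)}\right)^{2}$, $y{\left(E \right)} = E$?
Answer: $87145$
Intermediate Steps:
$W{\left(M,J \right)} = M + J M$
$p{\left(d,O \right)} = - \frac{4}{7} + \frac{\left(6 + O \left(1 + d\right)\right)^{2}}{7}$
$p{\left(y{\left(-2 \right)},11 \right)} - -87142 = \left(- \frac{4}{7} + \frac{\left(6 + 11 \left(1 - 2\right)\right)^{2}}{7}\right) - -87142 = \left(- \frac{4}{7} + \frac{\left(6 + 11 \left(-1\right)\right)^{2}}{7}\right) + 87142 = \left(- \frac{4}{7} + \frac{\left(6 - 11\right)^{2}}{7}\right) + 87142 = \left(- \frac{4}{7} + \frac{\left(-5\right)^{2}}{7}\right) + 87142 = \left(- \frac{4}{7} + \frac{1}{7} \cdot 25\right) + 87142 = \left(- \frac{4}{7} + \frac{25}{7}\right) + 87142 = 3 + 87142 = 87145$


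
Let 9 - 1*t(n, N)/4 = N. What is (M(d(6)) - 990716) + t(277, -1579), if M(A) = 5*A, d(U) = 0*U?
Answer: -984364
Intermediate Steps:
d(U) = 0
t(n, N) = 36 - 4*N
(M(d(6)) - 990716) + t(277, -1579) = (5*0 - 990716) + (36 - 4*(-1579)) = (0 - 990716) + (36 + 6316) = -990716 + 6352 = -984364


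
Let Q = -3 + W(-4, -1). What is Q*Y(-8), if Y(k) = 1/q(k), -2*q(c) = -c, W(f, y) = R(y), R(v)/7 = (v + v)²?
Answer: -25/4 ≈ -6.2500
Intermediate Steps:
R(v) = 28*v² (R(v) = 7*(v + v)² = 7*(2*v)² = 7*(4*v²) = 28*v²)
W(f, y) = 28*y²
q(c) = c/2 (q(c) = -(-1)*c/2 = c/2)
Y(k) = 2/k (Y(k) = 1/(k/2) = 2/k)
Q = 25 (Q = -3 + 28*(-1)² = -3 + 28*1 = -3 + 28 = 25)
Q*Y(-8) = 25*(2/(-8)) = 25*(2*(-⅛)) = 25*(-¼) = -25/4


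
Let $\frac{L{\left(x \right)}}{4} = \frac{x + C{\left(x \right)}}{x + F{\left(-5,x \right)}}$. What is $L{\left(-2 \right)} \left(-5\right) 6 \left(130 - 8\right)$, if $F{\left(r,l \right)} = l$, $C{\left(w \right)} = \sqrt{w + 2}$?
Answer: $-7320$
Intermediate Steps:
$C{\left(w \right)} = \sqrt{2 + w}$
$L{\left(x \right)} = \frac{2 \left(x + \sqrt{2 + x}\right)}{x}$ ($L{\left(x \right)} = 4 \frac{x + \sqrt{2 + x}}{x + x} = 4 \frac{x + \sqrt{2 + x}}{2 x} = \frac{2 \left(x + \sqrt{2 + x}\right)}{x}$)
$L{\left(-2 \right)} \left(-5\right) 6 \left(130 - 8\right) = \left(2 + \frac{2 \sqrt{2 - 2}}{-2}\right) \left(-5\right) 6 \left(130 - 8\right) = \left(2 + 2 \left(- \frac{1}{2}\right) \sqrt{0}\right) \left(-5\right) 6 \cdot 122 = \left(2 + 2 \left(- \frac{1}{2}\right) 0\right) \left(-5\right) 6 \cdot 122 = \left(2 + 0\right) \left(-5\right) 6 \cdot 122 = 2 \left(-5\right) 6 \cdot 122 = \left(-10\right) 6 \cdot 122 = \left(-60\right) 122 = -7320$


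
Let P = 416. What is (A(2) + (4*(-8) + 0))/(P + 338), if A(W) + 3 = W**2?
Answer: -31/754 ≈ -0.041114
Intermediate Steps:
A(W) = -3 + W**2
(A(2) + (4*(-8) + 0))/(P + 338) = ((-3 + 2**2) + (4*(-8) + 0))/(416 + 338) = ((-3 + 4) + (-32 + 0))/754 = (1 - 32)*(1/754) = -31*1/754 = -31/754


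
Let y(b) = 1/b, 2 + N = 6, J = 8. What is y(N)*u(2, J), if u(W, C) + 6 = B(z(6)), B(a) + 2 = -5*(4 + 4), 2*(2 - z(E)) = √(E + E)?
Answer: -12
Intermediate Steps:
N = 4 (N = -2 + 6 = 4)
z(E) = 2 - √2*√E/2 (z(E) = 2 - √(E + E)/2 = 2 - √2*√E/2)
B(a) = -42 (B(a) = -2 - 5*(4 + 4) = -2 - 5*8 = -2 - 40 = -42)
u(W, C) = -48 (u(W, C) = -6 - 42 = -48)
y(N)*u(2, J) = -48/4 = (¼)*(-48) = -12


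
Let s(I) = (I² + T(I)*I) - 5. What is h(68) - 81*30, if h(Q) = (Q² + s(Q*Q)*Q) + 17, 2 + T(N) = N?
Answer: 2907240143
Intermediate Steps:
T(N) = -2 + N
s(I) = -5 + I² + I*(-2 + I) (s(I) = (I² + (-2 + I)*I) - 5 = (I² + I*(-2 + I)) - 5 = -5 + I² + I*(-2 + I))
h(Q) = 17 + Q² + Q*(-5 + Q⁴ + Q²*(-2 + Q²)) (h(Q) = (Q² + (-5 + (Q*Q)² + (Q*Q)*(-2 + Q*Q))*Q) + 17 = (Q² + (-5 + (Q²)² + Q²*(-2 + Q²))*Q) + 17 = (Q² + (-5 + Q⁴ + Q²*(-2 + Q²))*Q) + 17 = (Q² + Q*(-5 + Q⁴ + Q²*(-2 + Q²))) + 17 = 17 + Q² + Q*(-5 + Q⁴ + Q²*(-2 + Q²)))
h(68) - 81*30 = (17 + 68² - 5*68 - 2*68³ + 2*68⁵) - 81*30 = (17 + 4624 - 340 - 2*314432 + 2*1453933568) - 2430 = (17 + 4624 - 340 - 628864 + 2907867136) - 2430 = 2907242573 - 2430 = 2907240143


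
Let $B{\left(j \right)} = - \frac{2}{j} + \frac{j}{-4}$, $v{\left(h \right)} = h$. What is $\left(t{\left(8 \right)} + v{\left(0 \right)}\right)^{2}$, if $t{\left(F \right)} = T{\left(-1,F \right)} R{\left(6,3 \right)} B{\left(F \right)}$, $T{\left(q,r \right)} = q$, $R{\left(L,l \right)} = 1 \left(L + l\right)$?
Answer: $\frac{6561}{16} \approx 410.06$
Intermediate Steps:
$R{\left(L,l \right)} = L + l$
$B{\left(j \right)} = - \frac{2}{j} - \frac{j}{4}$ ($B{\left(j \right)} = - \frac{2}{j} + j \left(- \frac{1}{4}\right) = - \frac{2}{j} - \frac{j}{4}$)
$t{\left(F \right)} = \frac{18}{F} + \frac{9 F}{4}$ ($t{\left(F \right)} = - (6 + 3) \left(- \frac{2}{F} - \frac{F}{4}\right) = \left(-1\right) 9 \left(- \frac{2}{F} - \frac{F}{4}\right) = - 9 \left(- \frac{2}{F} - \frac{F}{4}\right) = \frac{18}{F} + \frac{9 F}{4}$)
$\left(t{\left(8 \right)} + v{\left(0 \right)}\right)^{2} = \left(\left(\frac{18}{8} + \frac{9}{4} \cdot 8\right) + 0\right)^{2} = \left(\left(18 \cdot \frac{1}{8} + 18\right) + 0\right)^{2} = \left(\left(\frac{9}{4} + 18\right) + 0\right)^{2} = \left(\frac{81}{4} + 0\right)^{2} = \left(\frac{81}{4}\right)^{2} = \frac{6561}{16}$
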